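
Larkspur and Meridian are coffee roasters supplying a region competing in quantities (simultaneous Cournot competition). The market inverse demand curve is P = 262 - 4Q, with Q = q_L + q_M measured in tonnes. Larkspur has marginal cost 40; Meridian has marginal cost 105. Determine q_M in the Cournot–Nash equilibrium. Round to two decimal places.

Larkspur's profit: π_L = (262 - 4Q)q_L - (40q_L). Setting ∂π_L/∂q_L = 0: 222 - 8q_L - 4(q_M) = 0.
Meridian's first-order condition: 157 - 8q_M - 4(q_L) = 0.
Best responses: q_L = (222 - 4q_M)/8, q_M = (157 - 4q_L)/8.
Substituting one into the other gives q_L = 287/12 and q_M = 23/3.

7.67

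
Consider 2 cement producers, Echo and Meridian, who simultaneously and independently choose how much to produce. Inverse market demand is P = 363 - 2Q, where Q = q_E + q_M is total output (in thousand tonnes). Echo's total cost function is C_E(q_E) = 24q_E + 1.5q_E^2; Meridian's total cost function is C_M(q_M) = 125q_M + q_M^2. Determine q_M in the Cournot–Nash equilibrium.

Echo's profit: π_E = (363 - 2Q)q_E - (24q_E + (3/2)q_E²). Setting ∂π_E/∂q_E = 0: 339 - 7q_E - 2(q_M) = 0.
Meridian's profit: π_M = (363 - 2Q)q_M - (125q_M + q_M²). Setting ∂π_M/∂q_M = 0: 238 - 6q_M - 2(q_E) = 0.
Rearranging gives the reaction functions q_E = (339 - 2q_M)/7 and q_M = (238 - 2q_E)/6.
Substituting one into the other gives q_E = 41 and q_M = 26.

26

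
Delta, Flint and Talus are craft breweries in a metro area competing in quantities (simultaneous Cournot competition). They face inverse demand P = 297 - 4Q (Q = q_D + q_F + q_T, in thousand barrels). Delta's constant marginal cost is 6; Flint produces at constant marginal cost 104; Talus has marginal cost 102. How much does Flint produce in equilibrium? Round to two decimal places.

5.81

Delta's profit: π_D = (297 - 4Q)q_D - (6q_D). Setting ∂π_D/∂q_D = 0: 291 - 8q_D - 4(q_F + q_T) = 0.
Flint's profit: π_F = (297 - 4Q)q_F - (104q_F). Setting ∂π_F/∂q_F = 0: 193 - 8q_F - 4(q_D + q_T) = 0.
Talus's first-order condition: 195 - 8q_T - 4(q_D + q_F) = 0.
Adding the 3 conditions: 679 − 8Q − 8Q = 0, i.e. Q = 679/16.
Back-substituting: q_D = (291 − 679/4)/4 = 485/16, q_F = (193 − 679/4)/4 = 93/16, q_T = (195 − 679/4)/4 = 101/16.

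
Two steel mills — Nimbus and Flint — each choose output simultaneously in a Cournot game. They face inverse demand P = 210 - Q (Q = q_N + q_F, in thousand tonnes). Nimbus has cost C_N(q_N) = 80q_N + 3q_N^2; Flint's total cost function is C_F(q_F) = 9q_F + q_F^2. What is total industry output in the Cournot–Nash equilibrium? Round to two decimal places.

57.97

Nimbus's profit: π_N = (210 - Q)q_N - (80q_N + 3q_N²). Setting ∂π_N/∂q_N = 0: 130 - 8q_N - (q_F) = 0.
Flint's first-order condition: 201 - 4q_F - (q_N) = 0.
Best responses: q_N = (130 - q_F)/8, q_F = (201 - q_N)/4.
Substituting one into the other gives q_N = 319/31 and q_F = 1478/31.
Total output Q = 319/31 + 1478/31 = 1797/31.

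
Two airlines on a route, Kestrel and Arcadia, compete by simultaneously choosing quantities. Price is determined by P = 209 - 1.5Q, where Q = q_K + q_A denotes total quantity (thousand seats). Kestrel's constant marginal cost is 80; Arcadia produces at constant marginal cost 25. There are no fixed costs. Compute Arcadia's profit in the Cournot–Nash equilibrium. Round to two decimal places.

4231.19

Kestrel's profit: π_K = (209 - 1.5Q)q_K - (80q_K). Setting ∂π_K/∂q_K = 0: 129 - 3q_K - (3/2)(q_A) = 0.
Arcadia's profit: π_A = (209 - 1.5Q)q_A - (25q_A). Setting ∂π_A/∂q_A = 0: 184 - 3q_A - (3/2)(q_K) = 0.
So q_K = (129 - (3/2)q_A)/3 and q_A = (184 - (3/2)q_K)/3.
Substituting one into the other gives q_K = 148/9 and q_A = 478/9.
Price P = 209 - (3/2)·(626/9) = 314/3.
Arcadia's profit: (314/3 - 25)·(478/9) = 4231.1852.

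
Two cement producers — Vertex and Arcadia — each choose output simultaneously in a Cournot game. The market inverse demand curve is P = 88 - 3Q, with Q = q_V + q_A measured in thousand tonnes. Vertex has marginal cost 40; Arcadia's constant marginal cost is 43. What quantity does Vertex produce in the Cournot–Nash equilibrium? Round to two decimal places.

Vertex's profit: π_V = (88 - 3Q)q_V - (40q_V). Setting ∂π_V/∂q_V = 0: 48 - 6q_V - 3(q_A) = 0.
Arcadia's profit: π_A = (88 - 3Q)q_A - (43q_A). Setting ∂π_A/∂q_A = 0: 45 - 6q_A - 3(q_V) = 0.
Best responses: q_V = (48 - 3q_A)/6, q_A = (45 - 3q_V)/6.
Solving the pair: q_V = 17/3, q_A = 14/3.

5.67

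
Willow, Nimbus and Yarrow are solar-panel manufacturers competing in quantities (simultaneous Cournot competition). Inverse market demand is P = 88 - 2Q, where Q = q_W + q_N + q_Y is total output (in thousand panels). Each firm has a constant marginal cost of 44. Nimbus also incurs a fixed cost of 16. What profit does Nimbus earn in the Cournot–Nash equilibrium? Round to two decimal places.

44.50

Each firm earns π_i = (88 - 2Q)q_i - 44q_i.
Setting ∂π_i/∂q_i = 0 with rivals' quantities fixed: 44 - 4q_i - 2·Σ_{j≠i} q_j = 0.
By symmetry each firm produces the same amount; substituting Σ_{j≠i} q_j = 2q_i yields q_i = 44/8 = 11/2.
Price P = 88 - 2·(33/2) = 55.
Nimbus's profit: (55 - 44)·(11/2) - 16 = 89/2.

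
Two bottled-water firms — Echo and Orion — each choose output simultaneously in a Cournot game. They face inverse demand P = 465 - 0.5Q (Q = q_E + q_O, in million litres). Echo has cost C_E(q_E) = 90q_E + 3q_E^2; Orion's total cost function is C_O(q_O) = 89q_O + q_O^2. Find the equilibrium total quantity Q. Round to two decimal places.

Echo's profit: π_E = (465 - 0.5Q)q_E - (90q_E + 3q_E²). Setting ∂π_E/∂q_E = 0: 375 - 7q_E - (1/2)(q_O) = 0.
Orion's profit: π_O = (465 - 0.5Q)q_O - (89q_O + q_O²). Setting ∂π_O/∂q_O = 0: 376 - 3q_O - (1/2)(q_E) = 0.
Rearranging gives the reaction functions q_E = (375 - (1/2)q_O)/7 and q_O = (376 - (1/2)q_E)/3.
Solving the pair: q_E = 45.1566, q_O = 117.8072.
Total output Q = 45.1566 + 117.8072 = 162.9639.

162.96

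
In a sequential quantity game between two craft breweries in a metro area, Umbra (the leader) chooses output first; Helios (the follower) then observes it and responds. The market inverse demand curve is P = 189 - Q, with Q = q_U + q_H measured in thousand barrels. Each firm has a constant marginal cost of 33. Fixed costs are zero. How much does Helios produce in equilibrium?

39

The follower Helios best-responds to any q_U: π_H = (189 - Q)q_H - 33q_H.
Setting the follower's marginal profit to zero, 156 - q_U - 2q_H = 0, i.e. q_H = (156 - q_U)/2.
The leader anticipates this reaction. Substituting into P = 189 - Q gives P = 111 - (1/2)q_U, so π_U = (111 - (1/2)q_U)q_U - 33q_U.
Leader FOC: 78 - q_U = 0, so q_U = 78.
Then q_H = (156 - 78)/2 = 39.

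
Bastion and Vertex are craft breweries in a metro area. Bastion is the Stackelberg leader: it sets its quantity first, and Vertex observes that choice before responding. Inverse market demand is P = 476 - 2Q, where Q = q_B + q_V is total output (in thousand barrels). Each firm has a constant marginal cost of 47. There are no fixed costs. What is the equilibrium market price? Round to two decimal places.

Solve by backward induction. Given q_B, the follower Vertex maximises π_V = (476 - 2q_B - 2q_V)q_V - 47q_V.
Follower FOC: 429 - 2q_B - 4q_V = 0, so q_V(q_B) = (429 - 2q_B)/4.
Bastion substitutes q_V(q_B) into its own profit: π_B = q_B(476 - 2q_B - (429 - 2q_B)/2) - 47q_B = (523/2 - q_B)q_B - 47q_B.
The leader's first-order condition 429/2 - 2q_B = 0 yields q_B = 429/4.
Then q_V = (429 - 2·(429/4))/4 = 429/8.
Total output Q = 1287/8, so price P = 476 - 2·(1287/8) = 617/4.

154.25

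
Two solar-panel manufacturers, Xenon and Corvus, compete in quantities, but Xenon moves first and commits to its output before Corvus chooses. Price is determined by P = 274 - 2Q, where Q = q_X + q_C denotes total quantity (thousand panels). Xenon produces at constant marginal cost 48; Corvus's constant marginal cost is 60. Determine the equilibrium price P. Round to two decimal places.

107.50

Solve by backward induction. Given q_X, the follower Corvus maximises π_C = (274 - 2q_X - 2q_C)q_C - 60q_C.
Follower FOC: 214 - 2q_X - 4q_C = 0, so q_C(q_X) = (214 - 2q_X)/4.
Xenon substitutes q_C(q_X) into its own profit: π_X = q_X(274 - 2q_X - (214 - 2q_X)/2) - 48q_X = (167 - q_X)q_X - 48q_X.
Maximising: ∂π_X/∂q_X = 119 - 2q_X = 0, giving q_X = 119/2.
Then q_C = (214 - 2·(119/2))/4 = 95/4.
Total output Q = 333/4, so price P = 274 - 2·(333/4) = 215/2.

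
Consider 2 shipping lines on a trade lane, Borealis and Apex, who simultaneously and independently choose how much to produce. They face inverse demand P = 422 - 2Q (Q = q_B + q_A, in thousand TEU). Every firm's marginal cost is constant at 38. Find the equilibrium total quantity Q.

Each firm earns π_i = (422 - 2Q)q_i - 38q_i.
First-order condition (treating rivals' output as given): 384 - 4q_i - 2q_j = 0.
By symmetry each firm produces the same amount; substituting q_j = q_i yields q_i = 384/6 = 64.
Total output Q = 64 + 64 = 128.

128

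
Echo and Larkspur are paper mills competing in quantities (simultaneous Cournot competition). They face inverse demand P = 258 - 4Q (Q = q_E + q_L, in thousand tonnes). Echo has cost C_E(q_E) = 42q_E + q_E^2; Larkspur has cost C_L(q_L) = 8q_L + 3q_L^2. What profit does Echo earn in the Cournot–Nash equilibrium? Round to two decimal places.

1332.13

Echo's profit: π_E = (258 - 4Q)q_E - (42q_E + q_E²). Setting ∂π_E/∂q_E = 0: 216 - 10q_E - 4(q_L) = 0.
Larkspur's profit: π_L = (258 - 4Q)q_L - (8q_L + 3q_L²). Setting ∂π_L/∂q_L = 0: 250 - 14q_L - 4(q_E) = 0.
So q_E = (216 - 4q_L)/10 and q_L = (250 - 4q_E)/14.
Solving the pair: q_E = 506/31, q_L = 409/31.
Price P = 258 - 4·(915/31) = 139.9355.
Echo's profit: 139.9355·(506/31) - 42·(506/31) - (506/31)² = 1332.1332.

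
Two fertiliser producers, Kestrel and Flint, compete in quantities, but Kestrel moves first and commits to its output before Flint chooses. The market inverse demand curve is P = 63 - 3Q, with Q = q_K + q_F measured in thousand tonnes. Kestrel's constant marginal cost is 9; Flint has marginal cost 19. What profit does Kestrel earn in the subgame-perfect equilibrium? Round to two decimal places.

The follower Flint best-responds to any q_K: π_F = (63 - 3Q)q_F - 19q_F.
∂π_F/∂q_F = 44 - 3q_K - 6q_F = 0 gives the reaction function q_F = (44 - 3q_K)/6.
Kestrel substitutes q_F(q_K) into its own profit: π_K = q_K(63 - 3q_K - (44 - 3q_K)/2) - 9q_K = (41 - (3/2)q_K)q_K - 9q_K.
Maximising: ∂π_K/∂q_K = 32 - 3q_K = 0, giving q_K = 32/3.
Then q_F = (44 - 3·(32/3))/6 = 2.
Price P = 63 - 3·(38/3) = 25.
Kestrel's profit: (25 - 9)·(32/3) = 512/3.

170.67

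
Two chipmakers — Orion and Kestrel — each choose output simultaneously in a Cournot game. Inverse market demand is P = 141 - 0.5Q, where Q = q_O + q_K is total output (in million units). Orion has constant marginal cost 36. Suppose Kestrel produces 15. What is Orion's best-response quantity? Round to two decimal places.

With the rival's output fixed at 15, Orion's profit is π_O = (141 - (1/2)·15 - (1/2)q_O)q_O - (36q_O) = (267/2 - (1/2)q_O)q_O - (36q_O).
∂π_O/∂q_O = 195/2 - q_O = 0, so q_O = 195/2.

97.50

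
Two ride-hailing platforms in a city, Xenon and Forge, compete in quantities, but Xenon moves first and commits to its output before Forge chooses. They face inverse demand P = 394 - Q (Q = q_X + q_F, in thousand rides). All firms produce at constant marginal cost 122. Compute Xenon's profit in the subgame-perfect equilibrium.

The follower Forge best-responds to any q_X: π_F = (394 - Q)q_F - 122q_F.
Setting the follower's marginal profit to zero, 272 - q_X - 2q_F = 0, i.e. q_F = (272 - q_X)/2.
Xenon substitutes q_F(q_X) into its own profit: π_X = q_X(394 - q_X - (272 - q_X)/2) - 122q_X = (258 - (1/2)q_X)q_X - 122q_X.
Maximising: ∂π_X/∂q_X = 136 - q_X = 0, giving q_X = 136.
Then q_F = (272 - 136)/2 = 68.
Price P = 394 - 204 = 190.
Xenon's profit: (190 - 122)·136 = 9248.

9248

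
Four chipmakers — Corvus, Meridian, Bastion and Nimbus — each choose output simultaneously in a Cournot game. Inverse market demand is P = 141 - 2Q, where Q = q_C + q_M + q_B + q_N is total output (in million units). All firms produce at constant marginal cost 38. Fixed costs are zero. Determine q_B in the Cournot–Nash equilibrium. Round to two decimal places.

Each firm earns π_i = (141 - 2Q)q_i - 38q_i.
First-order condition (treating rivals' output as given): 103 - 4q_i - 2·Σ_{j≠i} q_j = 0.
By symmetry each firm produces the same amount; substituting Σ_{j≠i} q_j = 3q_i yields q_i = 103/10.

10.30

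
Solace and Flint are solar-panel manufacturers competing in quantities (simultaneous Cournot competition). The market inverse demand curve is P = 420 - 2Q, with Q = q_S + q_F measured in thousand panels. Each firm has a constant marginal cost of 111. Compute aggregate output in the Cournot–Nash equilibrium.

103

Each firm earns π_i = (420 - 2Q)q_i - 111q_i.
Setting ∂π_i/∂q_i = 0 with rivals' quantities fixed: 309 - 4q_i - 2q_j = 0.
By symmetry each firm produces the same amount; substituting q_j = q_i yields q_i = 309/6 = 103/2.
Total output Q = 103/2 + 103/2 = 103.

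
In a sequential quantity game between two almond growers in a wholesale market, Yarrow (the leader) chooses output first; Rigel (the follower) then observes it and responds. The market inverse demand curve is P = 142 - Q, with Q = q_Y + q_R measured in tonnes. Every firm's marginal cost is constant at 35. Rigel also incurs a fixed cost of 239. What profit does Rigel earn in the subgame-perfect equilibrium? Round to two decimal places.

476.56

Solve by backward induction. Given q_Y, the follower Rigel maximises π_R = (142 - q_Y - q_R)q_R - 35q_R.
Setting the follower's marginal profit to zero, 107 - q_Y - 2q_R = 0, i.e. q_R = (107 - q_Y)/2.
The leader anticipates this reaction. Substituting into P = 142 - Q gives P = 177/2 - (1/2)q_Y, so π_Y = (177/2 - (1/2)q_Y)q_Y - 35q_Y.
Leader FOC: 107/2 - q_Y = 0, so q_Y = 107/2.
Then q_R = (107 - 107/2)/2 = 107/4.
Price P = 142 - 321/4 = 247/4.
Rigel's profit: (247/4 - 35)·(107/4) - 239 = 476.5625.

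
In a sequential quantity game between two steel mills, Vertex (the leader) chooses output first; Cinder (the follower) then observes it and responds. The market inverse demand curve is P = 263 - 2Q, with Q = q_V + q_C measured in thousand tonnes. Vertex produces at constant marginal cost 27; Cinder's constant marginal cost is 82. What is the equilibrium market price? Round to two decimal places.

99.75

Solve by backward induction. Given q_V, the follower Cinder maximises π_C = (263 - 2q_V - 2q_C)q_C - 82q_C.
∂π_C/∂q_C = 181 - 2q_V - 4q_C = 0 gives the reaction function q_C = (181 - 2q_V)/4.
Vertex substitutes q_C(q_V) into its own profit: π_V = q_V(263 - 2q_V - (181 - 2q_V)/2) - 27q_V = (345/2 - q_V)q_V - 27q_V.
The leader's first-order condition 291/2 - 2q_V = 0 yields q_V = 291/4.
Then q_C = (181 - 2·(291/4))/4 = 71/8.
Total output Q = 653/8, so price P = 263 - 2·(653/8) = 399/4.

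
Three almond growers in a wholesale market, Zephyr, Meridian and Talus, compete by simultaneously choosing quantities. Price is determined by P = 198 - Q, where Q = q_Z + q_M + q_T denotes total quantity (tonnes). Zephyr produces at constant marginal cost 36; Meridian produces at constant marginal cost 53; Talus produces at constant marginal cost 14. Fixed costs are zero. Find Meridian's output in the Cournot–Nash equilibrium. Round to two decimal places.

22.25

Zephyr's profit: π_Z = (198 - Q)q_Z - (36q_Z). Setting ∂π_Z/∂q_Z = 0: 162 - 2q_Z - (q_M + q_T) = 0.
Meridian's first-order condition: 145 - 2q_M - (q_Z + q_T) = 0.
Talus's profit: π_T = (198 - Q)q_T - (14q_T). Setting ∂π_T/∂q_T = 0: 184 - 2q_T - (q_Z + q_M) = 0.
Adding the 3 conditions: 491 − 2Q − 2Q = 0, i.e. Q = 491/4.
Back-substituting: q_Z = (162 − 491/4) = 157/4, q_M = (145 − 491/4) = 89/4, q_T = (184 − 491/4) = 245/4.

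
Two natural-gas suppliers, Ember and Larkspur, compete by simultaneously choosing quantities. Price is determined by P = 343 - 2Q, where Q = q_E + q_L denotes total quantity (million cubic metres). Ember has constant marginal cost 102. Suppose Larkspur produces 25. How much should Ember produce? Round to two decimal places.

With the rival's output fixed at 25, Ember's profit is π_E = (343 - 2·25 - 2q_E)q_E - (102q_E) = (293 - 2q_E)q_E - (102q_E).
∂π_E/∂q_E = 191 - 4q_E = 0, so q_E = 191/4.

47.75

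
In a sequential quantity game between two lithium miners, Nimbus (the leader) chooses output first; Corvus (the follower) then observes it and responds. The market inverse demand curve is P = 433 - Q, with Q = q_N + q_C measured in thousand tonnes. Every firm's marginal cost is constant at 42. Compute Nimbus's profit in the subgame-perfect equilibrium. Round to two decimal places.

The follower Corvus best-responds to any q_N: π_C = (433 - Q)q_C - 42q_C.
Setting the follower's marginal profit to zero, 391 - q_N - 2q_C = 0, i.e. q_C = (391 - q_N)/2.
The leader anticipates this reaction. Substituting into P = 433 - Q gives P = 475/2 - (1/2)q_N, so π_N = (475/2 - (1/2)q_N)q_N - 42q_N.
Leader FOC: 391/2 - q_N = 0, so q_N = 391/2.
Then q_C = (391 - 391/2)/2 = 391/4.
Price P = 433 - 1173/4 = 559/4.
Nimbus's profit: (559/4 - 42)·(391/2) = 19110.1250.

19110.13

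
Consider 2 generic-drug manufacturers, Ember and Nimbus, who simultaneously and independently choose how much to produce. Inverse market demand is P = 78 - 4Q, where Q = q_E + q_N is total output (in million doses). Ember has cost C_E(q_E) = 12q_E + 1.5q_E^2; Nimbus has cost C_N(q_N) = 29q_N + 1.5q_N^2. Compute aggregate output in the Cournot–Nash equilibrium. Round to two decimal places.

7.67

Ember's profit: π_E = (78 - 4Q)q_E - (12q_E + (3/2)q_E²). Setting ∂π_E/∂q_E = 0: 66 - 11q_E - 4(q_N) = 0.
Nimbus's profit: π_N = (78 - 4Q)q_N - (29q_N + (3/2)q_N²). Setting ∂π_N/∂q_N = 0: 49 - 11q_N - 4(q_E) = 0.
Rearranging gives the reaction functions q_E = (66 - 4q_N)/11 and q_N = (49 - 4q_E)/11.
Solving the pair: q_E = 106/21, q_N = 55/21.
Total output Q = 106/21 + 55/21 = 23/3.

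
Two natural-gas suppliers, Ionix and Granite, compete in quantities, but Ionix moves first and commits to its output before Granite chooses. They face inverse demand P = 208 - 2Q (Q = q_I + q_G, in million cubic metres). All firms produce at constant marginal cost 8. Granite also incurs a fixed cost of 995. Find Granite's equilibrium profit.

Solve by backward induction. Given q_I, the follower Granite maximises π_G = (208 - 2q_I - 2q_G)q_G - 8q_G.
Follower FOC: 200 - 2q_I - 4q_G = 0, so q_G(q_I) = (200 - 2q_I)/4.
Ionix substitutes q_G(q_I) into its own profit: π_I = q_I(208 - 2q_I - (200 - 2q_I)/2) - 8q_I = (108 - q_I)q_I - 8q_I.
The leader's first-order condition 100 - 2q_I = 0 yields q_I = 50.
Then q_G = (200 - 2·50)/4 = 25.
Price P = 208 - 2·75 = 58.
Granite's profit: (58 - 8)·25 - 995 = 255.

255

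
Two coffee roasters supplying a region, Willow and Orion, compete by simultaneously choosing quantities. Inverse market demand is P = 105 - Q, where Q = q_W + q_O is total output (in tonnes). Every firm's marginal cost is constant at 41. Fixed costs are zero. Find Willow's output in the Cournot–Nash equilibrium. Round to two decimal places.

A representative firm's profit is π_i = q_i(105 - Q) - 41q_i.
Setting ∂π_i/∂q_i = 0 with rivals' quantities fixed: 64 - 2q_i - q_j = 0.
By symmetry each firm produces the same amount; substituting q_j = q_i yields q_i = 64/3.

21.33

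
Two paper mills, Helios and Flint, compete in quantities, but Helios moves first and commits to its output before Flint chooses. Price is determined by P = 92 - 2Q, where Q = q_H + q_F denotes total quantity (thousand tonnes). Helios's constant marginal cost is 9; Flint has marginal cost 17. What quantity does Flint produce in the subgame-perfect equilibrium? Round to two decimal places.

The follower Flint best-responds to any q_H: π_F = (92 - 2Q)q_F - 17q_F.
Setting the follower's marginal profit to zero, 75 - 2q_H - 4q_F = 0, i.e. q_F = (75 - 2q_H)/4.
The leader anticipates this reaction. Substituting into P = 92 - 2Q gives P = 109/2 - q_H, so π_H = (109/2 - q_H)q_H - 9q_H.
The leader's first-order condition 91/2 - 2q_H = 0 yields q_H = 91/4.
Then q_F = (75 - 2·(91/4))/4 = 59/8.

7.38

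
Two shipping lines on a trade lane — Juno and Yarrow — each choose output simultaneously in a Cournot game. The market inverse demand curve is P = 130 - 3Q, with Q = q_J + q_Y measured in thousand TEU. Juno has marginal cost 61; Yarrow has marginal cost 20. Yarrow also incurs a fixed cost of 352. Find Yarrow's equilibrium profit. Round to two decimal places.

492.48

Juno's profit: π_J = (130 - 3Q)q_J - (61q_J). Setting ∂π_J/∂q_J = 0: 69 - 6q_J - 3(q_Y) = 0.
Yarrow's first-order condition: 110 - 6q_Y - 3(q_J) = 0.
Rearranging gives the reaction functions q_J = (69 - 3q_Y)/6 and q_Y = (110 - 3q_J)/6.
Solving the pair: q_J = 28/9, q_Y = 151/9.
Price P = 130 - 3·(179/9) = 211/3.
Yarrow's profit: (211/3 - 20)·(151/9) - 352 = 492.4815.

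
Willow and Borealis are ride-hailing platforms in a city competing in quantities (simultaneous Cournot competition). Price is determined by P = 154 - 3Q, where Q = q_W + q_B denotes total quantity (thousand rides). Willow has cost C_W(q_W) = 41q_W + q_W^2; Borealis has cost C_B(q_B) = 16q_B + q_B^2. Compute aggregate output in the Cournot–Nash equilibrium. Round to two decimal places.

Willow's profit: π_W = (154 - 3Q)q_W - (41q_W + q_W²). Setting ∂π_W/∂q_W = 0: 113 - 8q_W - 3(q_B) = 0.
Borealis's profit: π_B = (154 - 3Q)q_B - (16q_B + q_B²). Setting ∂π_B/∂q_B = 0: 138 - 8q_B - 3(q_W) = 0.
Best responses: q_W = (113 - 3q_B)/8, q_B = (138 - 3q_W)/8.
Solving the pair: q_W = 98/11, q_B = 153/11.
Total output Q = 98/11 + 153/11 = 251/11.

22.82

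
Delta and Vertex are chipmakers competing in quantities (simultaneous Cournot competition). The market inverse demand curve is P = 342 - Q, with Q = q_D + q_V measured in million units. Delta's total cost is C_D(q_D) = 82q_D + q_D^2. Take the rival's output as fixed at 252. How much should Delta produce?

With the rival's output fixed at 252, Delta's profit is π_D = (342 - 252 - q_D)q_D - (82q_D + q_D²) = (90 - q_D)q_D - (82q_D + q_D²).
∂π_D/∂q_D = 8 - 4q_D = 0, so q_D = 2.

2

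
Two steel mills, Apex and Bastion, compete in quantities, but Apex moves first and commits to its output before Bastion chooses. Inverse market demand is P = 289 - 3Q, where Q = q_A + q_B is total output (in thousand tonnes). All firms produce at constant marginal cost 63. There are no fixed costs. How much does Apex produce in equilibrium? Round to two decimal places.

Solve by backward induction. Given q_A, the follower Bastion maximises π_B = (289 - 3q_A - 3q_B)q_B - 63q_B.
Follower FOC: 226 - 3q_A - 6q_B = 0, so q_B(q_A) = (226 - 3q_A)/6.
Apex substitutes q_B(q_A) into its own profit: π_A = q_A(289 - 3q_A - (226 - 3q_A)/2) - 63q_A = (176 - (3/2)q_A)q_A - 63q_A.
Maximising: ∂π_A/∂q_A = 113 - 3q_A = 0, giving q_A = 113/3.
Then q_B = (226 - 3·(113/3))/6 = 113/6.

37.67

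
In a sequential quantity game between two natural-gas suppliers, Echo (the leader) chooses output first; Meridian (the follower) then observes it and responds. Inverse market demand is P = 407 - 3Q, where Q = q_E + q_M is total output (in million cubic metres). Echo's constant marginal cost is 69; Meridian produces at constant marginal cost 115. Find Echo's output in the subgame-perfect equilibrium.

64

The follower Meridian best-responds to any q_E: π_M = (407 - 3Q)q_M - 115q_M.
Follower FOC: 292 - 3q_E - 6q_M = 0, so q_M(q_E) = (292 - 3q_E)/6.
The leader anticipates this reaction. Substituting into P = 407 - 3Q gives P = 261 - (3/2)q_E, so π_E = (261 - (3/2)q_E)q_E - 69q_E.
Maximising: ∂π_E/∂q_E = 192 - 3q_E = 0, giving q_E = 64.
Then q_M = (292 - 3·64)/6 = 50/3.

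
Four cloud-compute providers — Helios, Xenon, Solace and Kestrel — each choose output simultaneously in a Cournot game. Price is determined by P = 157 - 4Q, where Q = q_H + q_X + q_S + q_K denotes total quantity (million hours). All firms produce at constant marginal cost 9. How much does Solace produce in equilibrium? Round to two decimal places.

7.40

Each firm earns π_i = (157 - 4Q)q_i - 9q_i.
Setting ∂π_i/∂q_i = 0 with rivals' quantities fixed: 148 - 8q_i - 4·Σ_{j≠i} q_j = 0.
With identical firms every q_j equals q_i, so Σ_{j≠i} q_j = 3q_i and 148 = 20q_i, giving q_i = 37/5.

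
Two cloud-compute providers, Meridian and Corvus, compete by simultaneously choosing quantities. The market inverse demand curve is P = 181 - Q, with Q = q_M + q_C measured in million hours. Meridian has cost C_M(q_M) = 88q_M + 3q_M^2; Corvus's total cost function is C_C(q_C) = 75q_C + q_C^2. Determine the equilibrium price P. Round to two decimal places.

148.06

Meridian's profit: π_M = (181 - Q)q_M - (88q_M + 3q_M²). Setting ∂π_M/∂q_M = 0: 93 - 8q_M - (q_C) = 0.
Corvus's first-order condition: 106 - 4q_C - (q_M) = 0.
So q_M = (93 - q_C)/8 and q_C = (106 - q_M)/4.
Solving the pair: q_M = 266/31, q_C = 755/31.
Total output Q = 1021/31, so price P = 181 - 1021/31 = 148.0645.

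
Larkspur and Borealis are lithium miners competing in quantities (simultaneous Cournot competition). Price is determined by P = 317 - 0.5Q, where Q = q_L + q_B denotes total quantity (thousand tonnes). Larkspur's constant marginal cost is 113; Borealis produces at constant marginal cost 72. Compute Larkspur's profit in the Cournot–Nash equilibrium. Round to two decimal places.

Larkspur's profit: π_L = (317 - 0.5Q)q_L - (113q_L). Setting ∂π_L/∂q_L = 0: 204 - q_L - (1/2)(q_B) = 0.
Borealis's profit: π_B = (317 - 0.5Q)q_B - (72q_B). Setting ∂π_B/∂q_B = 0: 245 - q_B - (1/2)(q_L) = 0.
Best responses: q_L = (204 - (1/2)q_B), q_B = (245 - (1/2)q_L).
Substituting one into the other gives q_L = 326/3 and q_B = 572/3.
Price P = 317 - (1/2)·(898/3) = 502/3.
Larkspur's profit: (502/3 - 113)·(326/3) = 5904.2222.

5904.22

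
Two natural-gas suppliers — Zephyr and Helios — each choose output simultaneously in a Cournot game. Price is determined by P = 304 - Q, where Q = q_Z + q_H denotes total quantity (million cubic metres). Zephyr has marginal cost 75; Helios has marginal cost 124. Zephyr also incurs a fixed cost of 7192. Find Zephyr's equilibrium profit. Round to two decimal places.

Zephyr's profit: π_Z = (304 - Q)q_Z - (75q_Z). Setting ∂π_Z/∂q_Z = 0: 229 - 2q_Z - (q_H) = 0.
Helios's first-order condition: 180 - 2q_H - (q_Z) = 0.
Best responses: q_Z = (229 - q_H)/2, q_H = (180 - q_Z)/2.
Solving the pair: q_Z = 278/3, q_H = 131/3.
Price P = 304 - 409/3 = 503/3.
Zephyr's profit: (503/3 - 75)·(278/3) - 7192 = 1395.1111.

1395.11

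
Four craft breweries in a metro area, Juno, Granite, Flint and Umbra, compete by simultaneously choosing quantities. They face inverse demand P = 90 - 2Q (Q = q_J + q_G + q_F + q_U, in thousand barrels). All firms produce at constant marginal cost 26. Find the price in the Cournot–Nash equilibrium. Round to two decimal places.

A representative firm's profit is π_i = q_i(90 - 2Q) - 26q_i.
First-order condition (treating rivals' output as given): 64 - 4q_i - 2·Σ_{j≠i} q_j = 0.
With identical firms every q_j equals q_i, so Σ_{j≠i} q_j = 3q_i and 64 = 10q_i, giving q_i = 32/5.
Total output Q = 128/5, so price P = 90 - 2·(128/5) = 194/5.

38.80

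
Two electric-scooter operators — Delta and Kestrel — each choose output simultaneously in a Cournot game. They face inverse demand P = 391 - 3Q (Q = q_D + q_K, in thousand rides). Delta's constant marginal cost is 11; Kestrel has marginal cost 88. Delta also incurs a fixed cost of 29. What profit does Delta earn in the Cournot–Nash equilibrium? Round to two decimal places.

7706.15

Delta's profit: π_D = (391 - 3Q)q_D - (11q_D). Setting ∂π_D/∂q_D = 0: 380 - 6q_D - 3(q_K) = 0.
Kestrel's profit: π_K = (391 - 3Q)q_K - (88q_K). Setting ∂π_K/∂q_K = 0: 303 - 6q_K - 3(q_D) = 0.
So q_D = (380 - 3q_K)/6 and q_K = (303 - 3q_D)/6.
Substituting one into the other gives q_D = 457/9 and q_K = 226/9.
Price P = 391 - 3·(683/9) = 490/3.
Delta's profit: (490/3 - 11)·(457/9) - 29 = 7706.1481.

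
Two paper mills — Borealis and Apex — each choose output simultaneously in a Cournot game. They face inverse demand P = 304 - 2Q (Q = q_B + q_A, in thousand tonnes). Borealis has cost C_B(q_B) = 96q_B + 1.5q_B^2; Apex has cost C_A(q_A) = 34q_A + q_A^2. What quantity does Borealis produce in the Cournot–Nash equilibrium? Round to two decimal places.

Borealis's profit: π_B = (304 - 2Q)q_B - (96q_B + (3/2)q_B²). Setting ∂π_B/∂q_B = 0: 208 - 7q_B - 2(q_A) = 0.
Apex's first-order condition: 270 - 6q_A - 2(q_B) = 0.
Best responses: q_B = (208 - 2q_A)/7, q_A = (270 - 2q_B)/6.
Solving the pair: q_B = 354/19, q_A = 737/19.

18.63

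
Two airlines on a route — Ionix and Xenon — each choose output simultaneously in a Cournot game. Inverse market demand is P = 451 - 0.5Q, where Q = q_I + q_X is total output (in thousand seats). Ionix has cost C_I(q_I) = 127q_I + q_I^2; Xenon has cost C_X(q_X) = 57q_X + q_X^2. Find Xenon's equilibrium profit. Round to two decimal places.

20383.35

Ionix's profit: π_I = (451 - 0.5Q)q_I - (127q_I + q_I²). Setting ∂π_I/∂q_I = 0: 324 - 3q_I - (1/2)(q_X) = 0.
Xenon's profit: π_X = (451 - 0.5Q)q_X - (57q_X + q_X²). Setting ∂π_X/∂q_X = 0: 394 - 3q_X - (1/2)(q_I) = 0.
Best responses: q_I = (324 - (1/2)q_X)/3, q_X = (394 - (1/2)q_I)/3.
Solving the pair: q_I = 620/7, q_X = 816/7.
Price P = 451 - (1/2)·(1436/7) = 348.4286.
Xenon's profit: 348.4286·(816/7) - 57·(816/7) - (816/7)² = 20383.3469.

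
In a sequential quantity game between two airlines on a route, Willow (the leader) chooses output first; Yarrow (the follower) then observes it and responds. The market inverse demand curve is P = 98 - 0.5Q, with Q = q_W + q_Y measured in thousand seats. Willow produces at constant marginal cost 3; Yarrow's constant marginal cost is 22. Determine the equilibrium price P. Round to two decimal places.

Solve by backward induction. Given q_W, the follower Yarrow maximises π_Y = (98 - (1/2)q_W - (1/2)q_Y)q_Y - 22q_Y.
Setting the follower's marginal profit to zero, 76 - (1/2)q_W - q_Y = 0, i.e. q_Y = (76 - (1/2)q_W).
The leader anticipates this reaction. Substituting into P = 98 - 0.5Q gives P = 60 - (1/4)q_W, so π_W = (60 - (1/4)q_W)q_W - 3q_W.
The leader's first-order condition 57 - (1/2)q_W = 0 yields q_W = 114.
Then q_Y = (76 - (1/2)·114) = 19.
Total output Q = 133, so price P = 98 - (1/2)·133 = 63/2.

31.50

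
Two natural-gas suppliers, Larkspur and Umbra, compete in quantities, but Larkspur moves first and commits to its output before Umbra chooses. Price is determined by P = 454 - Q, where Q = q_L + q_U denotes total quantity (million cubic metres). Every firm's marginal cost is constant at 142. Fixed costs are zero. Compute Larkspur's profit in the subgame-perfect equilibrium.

12168

Solve by backward induction. Given q_L, the follower Umbra maximises π_U = (454 - q_L - q_U)q_U - 142q_U.
Follower FOC: 312 - q_L - 2q_U = 0, so q_U(q_L) = (312 - q_L)/2.
The leader anticipates this reaction. Substituting into P = 454 - Q gives P = 298 - (1/2)q_L, so π_L = (298 - (1/2)q_L)q_L - 142q_L.
Maximising: ∂π_L/∂q_L = 156 - q_L = 0, giving q_L = 156.
Then q_U = (312 - 156)/2 = 78.
Price P = 454 - 234 = 220.
Larkspur's profit: (220 - 142)·156 = 12168.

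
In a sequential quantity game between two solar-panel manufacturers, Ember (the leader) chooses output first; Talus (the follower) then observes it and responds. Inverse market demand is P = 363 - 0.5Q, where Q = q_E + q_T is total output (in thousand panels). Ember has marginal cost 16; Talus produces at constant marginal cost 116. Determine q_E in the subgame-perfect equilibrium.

The follower Talus best-responds to any q_E: π_T = (363 - 0.5Q)q_T - 116q_T.
∂π_T/∂q_T = 247 - (1/2)q_E - q_T = 0 gives the reaction function q_T = (247 - (1/2)q_E).
Ember substitutes q_T(q_E) into its own profit: π_E = q_E(363 - (1/2)q_E - (247 - (1/2)q_E)/2) - 16q_E = (479/2 - (1/4)q_E)q_E - 16q_E.
Leader FOC: 447/2 - (1/2)q_E = 0, so q_E = 447.
Then q_T = (247 - (1/2)·447) = 47/2.

447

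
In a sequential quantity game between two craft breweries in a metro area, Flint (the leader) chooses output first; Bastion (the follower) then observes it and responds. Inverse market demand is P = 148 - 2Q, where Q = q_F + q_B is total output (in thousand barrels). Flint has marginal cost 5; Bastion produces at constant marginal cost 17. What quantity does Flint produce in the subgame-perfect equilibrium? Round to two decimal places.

The follower Bastion best-responds to any q_F: π_B = (148 - 2Q)q_B - 17q_B.
Setting the follower's marginal profit to zero, 131 - 2q_F - 4q_B = 0, i.e. q_B = (131 - 2q_F)/4.
The leader anticipates this reaction. Substituting into P = 148 - 2Q gives P = 165/2 - q_F, so π_F = (165/2 - q_F)q_F - 5q_F.
Leader FOC: 155/2 - 2q_F = 0, so q_F = 155/4.
Then q_B = (131 - 2·(155/4))/4 = 107/8.

38.75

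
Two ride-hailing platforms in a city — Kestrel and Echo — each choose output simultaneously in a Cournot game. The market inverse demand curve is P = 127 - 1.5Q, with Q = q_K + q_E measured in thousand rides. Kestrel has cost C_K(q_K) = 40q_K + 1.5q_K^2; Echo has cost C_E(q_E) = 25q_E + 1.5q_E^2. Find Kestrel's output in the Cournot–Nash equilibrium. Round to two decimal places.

Kestrel's profit: π_K = (127 - 1.5Q)q_K - (40q_K + (3/2)q_K²). Setting ∂π_K/∂q_K = 0: 87 - 6q_K - (3/2)(q_E) = 0.
Echo's profit: π_E = (127 - 1.5Q)q_E - (25q_E + (3/2)q_E²). Setting ∂π_E/∂q_E = 0: 102 - 6q_E - (3/2)(q_K) = 0.
Best responses: q_K = (87 - (3/2)q_E)/6, q_E = (102 - (3/2)q_K)/6.
Solving the pair: q_K = 164/15, q_E = 214/15.

10.93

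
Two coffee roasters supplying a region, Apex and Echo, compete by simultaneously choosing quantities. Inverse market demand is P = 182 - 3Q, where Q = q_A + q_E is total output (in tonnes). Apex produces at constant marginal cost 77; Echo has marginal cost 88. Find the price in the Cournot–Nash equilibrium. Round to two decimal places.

Apex's profit: π_A = (182 - 3Q)q_A - (77q_A). Setting ∂π_A/∂q_A = 0: 105 - 6q_A - 3(q_E) = 0.
Echo's profit: π_E = (182 - 3Q)q_E - (88q_E). Setting ∂π_E/∂q_E = 0: 94 - 6q_E - 3(q_A) = 0.
So q_A = (105 - 3q_E)/6 and q_E = (94 - 3q_A)/6.
Solving the pair: q_A = 116/9, q_E = 83/9.
Total output Q = 199/9, so price P = 182 - 3·(199/9) = 347/3.

115.67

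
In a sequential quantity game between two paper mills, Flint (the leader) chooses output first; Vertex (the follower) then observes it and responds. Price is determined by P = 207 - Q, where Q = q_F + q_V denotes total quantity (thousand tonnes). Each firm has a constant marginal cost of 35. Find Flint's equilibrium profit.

The follower Vertex best-responds to any q_F: π_V = (207 - Q)q_V - 35q_V.
∂π_V/∂q_V = 172 - q_F - 2q_V = 0 gives the reaction function q_V = (172 - q_F)/2.
Flint substitutes q_V(q_F) into its own profit: π_F = q_F(207 - q_F - (172 - q_F)/2) - 35q_F = (121 - (1/2)q_F)q_F - 35q_F.
The leader's first-order condition 86 - q_F = 0 yields q_F = 86.
Then q_V = (172 - 86)/2 = 43.
Price P = 207 - 129 = 78.
Flint's profit: (78 - 35)·86 = 3698.

3698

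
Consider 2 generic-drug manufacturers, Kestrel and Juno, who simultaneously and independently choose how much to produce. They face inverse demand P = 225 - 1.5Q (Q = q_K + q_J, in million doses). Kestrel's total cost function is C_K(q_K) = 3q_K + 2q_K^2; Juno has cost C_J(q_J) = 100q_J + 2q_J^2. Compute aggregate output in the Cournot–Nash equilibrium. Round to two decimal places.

Kestrel's profit: π_K = (225 - 1.5Q)q_K - (3q_K + 2q_K²). Setting ∂π_K/∂q_K = 0: 222 - 7q_K - (3/2)(q_J) = 0.
Juno's profit: π_J = (225 - 1.5Q)q_J - (100q_J + 2q_J²). Setting ∂π_J/∂q_J = 0: 125 - 7q_J - (3/2)(q_K) = 0.
So q_K = (222 - (3/2)q_J)/7 and q_J = (125 - (3/2)q_K)/7.
Substituting one into the other gives q_K = 29.2299 and q_J = 11.5936.
Total output Q = 29.2299 + 11.5936 = 694/17.

40.82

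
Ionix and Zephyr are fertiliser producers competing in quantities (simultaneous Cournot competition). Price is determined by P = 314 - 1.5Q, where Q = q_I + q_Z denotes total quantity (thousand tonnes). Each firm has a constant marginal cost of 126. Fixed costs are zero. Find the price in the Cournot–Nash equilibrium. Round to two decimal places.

188.67

A representative firm's profit is π_i = q_i(314 - 1.5Q) - 126q_i.
First-order condition (treating rivals' output as given): 188 - 3q_i - (3/2)q_j = 0.
By symmetry each firm produces the same amount; substituting q_j = q_i yields q_i = 188/(9/2) = 376/9.
Total output Q = 752/9, so price P = 314 - (3/2)·(752/9) = 566/3.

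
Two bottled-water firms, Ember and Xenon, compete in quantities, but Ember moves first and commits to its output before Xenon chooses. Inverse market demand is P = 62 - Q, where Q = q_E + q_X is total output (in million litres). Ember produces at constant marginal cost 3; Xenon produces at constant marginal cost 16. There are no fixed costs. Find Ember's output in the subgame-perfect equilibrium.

Solve by backward induction. Given q_E, the follower Xenon maximises π_X = (62 - q_E - q_X)q_X - 16q_X.
Follower FOC: 46 - q_E - 2q_X = 0, so q_X(q_E) = (46 - q_E)/2.
The leader anticipates this reaction. Substituting into P = 62 - Q gives P = 39 - (1/2)q_E, so π_E = (39 - (1/2)q_E)q_E - 3q_E.
The leader's first-order condition 36 - q_E = 0 yields q_E = 36.
Then q_X = (46 - 36)/2 = 5.

36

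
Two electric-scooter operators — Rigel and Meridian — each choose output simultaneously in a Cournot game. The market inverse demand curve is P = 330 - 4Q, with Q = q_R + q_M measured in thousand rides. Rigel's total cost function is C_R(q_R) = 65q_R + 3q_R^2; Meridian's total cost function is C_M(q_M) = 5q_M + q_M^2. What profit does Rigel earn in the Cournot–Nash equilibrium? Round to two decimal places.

829.70

Rigel's profit: π_R = (330 - 4Q)q_R - (65q_R + 3q_R²). Setting ∂π_R/∂q_R = 0: 265 - 14q_R - 4(q_M) = 0.
Meridian's profit: π_M = (330 - 4Q)q_M - (5q_M + q_M²). Setting ∂π_M/∂q_M = 0: 325 - 10q_M - 4(q_R) = 0.
So q_R = (265 - 4q_M)/14 and q_M = (325 - 4q_R)/10.
Substituting one into the other gives q_R = 675/62 and q_M = 1745/62.
Price P = 330 - 4·(1210/31) = 173.8710.
Rigel's profit: 173.8710·(675/62) - 65·(675/62) - 3(675/62)² = 829.7021.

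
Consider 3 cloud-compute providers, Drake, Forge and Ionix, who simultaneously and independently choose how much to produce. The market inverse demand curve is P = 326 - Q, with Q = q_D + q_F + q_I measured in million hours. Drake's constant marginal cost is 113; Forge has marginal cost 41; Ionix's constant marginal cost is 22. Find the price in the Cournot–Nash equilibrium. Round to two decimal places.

125.50

Drake's profit: π_D = (326 - Q)q_D - (113q_D). Setting ∂π_D/∂q_D = 0: 213 - 2q_D - (q_F + q_I) = 0.
Forge's first-order condition: 285 - 2q_F - (q_D + q_I) = 0.
Ionix's first-order condition: 304 - 2q_I - (q_D + q_F) = 0.
Adding the 3 conditions: 802 − 2Q − 2Q = 0, i.e. Q = 401/2.
Back-substituting: q_D = (213 − 401/2) = 25/2, q_F = (285 − 401/2) = 169/2, q_I = (304 − 401/2) = 207/2.
Total output Q = 401/2, so price P = 326 - 401/2 = 251/2.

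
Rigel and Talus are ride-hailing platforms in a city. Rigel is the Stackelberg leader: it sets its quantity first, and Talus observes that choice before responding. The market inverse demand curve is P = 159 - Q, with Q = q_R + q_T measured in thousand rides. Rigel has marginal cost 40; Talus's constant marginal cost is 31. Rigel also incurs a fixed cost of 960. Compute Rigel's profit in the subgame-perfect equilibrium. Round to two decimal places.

The follower Talus best-responds to any q_R: π_T = (159 - Q)q_T - 31q_T.
Setting the follower's marginal profit to zero, 128 - q_R - 2q_T = 0, i.e. q_T = (128 - q_R)/2.
Rigel substitutes q_T(q_R) into its own profit: π_R = q_R(159 - q_R - (128 - q_R)/2) - 40q_R = (95 - (1/2)q_R)q_R - 40q_R.
The leader's first-order condition 55 - q_R = 0 yields q_R = 55.
Then q_T = (128 - 55)/2 = 73/2.
Price P = 159 - 183/2 = 135/2.
Rigel's profit: (135/2 - 40)·55 - 960 = 1105/2.

552.50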